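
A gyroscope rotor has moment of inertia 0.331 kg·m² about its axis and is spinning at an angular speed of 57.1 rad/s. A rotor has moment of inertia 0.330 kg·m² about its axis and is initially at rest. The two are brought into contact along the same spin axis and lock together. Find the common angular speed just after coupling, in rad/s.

|ω_f| ≈ 28.6 rad/s

No external torque acts about the common axis, so total angular momentum is conserved.
Taking A's sense as positive: L = (0.3310)(57.1) = 18.90 kg·m²·rad/s.
Combined I = 0.3310 + 0.3300 = 0.6610 kg·m².
ω_f = L / I = 18.90 / 0.6610 = 28.59 rad/s.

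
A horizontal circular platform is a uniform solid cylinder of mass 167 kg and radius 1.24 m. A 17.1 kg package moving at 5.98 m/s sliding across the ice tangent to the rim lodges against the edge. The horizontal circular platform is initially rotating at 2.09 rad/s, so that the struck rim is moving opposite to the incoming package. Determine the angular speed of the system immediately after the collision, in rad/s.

About the central axle the impulsive forces during the collision are internal, so angular momentum about that axis is conserved.
I_p = ½(167)(1.24)² = 128.4 kg·m². Taking the sense of the package's angular momentum as positive, L_{package} = m v R = (17.1)(5.98)(1.24) = 126.8 kg·m²/s.
L_i = −I_p ω_p + m v R = −(128.4)(2.09) + 126.8 = -141.5 kg·m²/s.
After sticking, I_f = I_p + m R² = 128.4 + (17.1)(1.24)² = 154.7 kg·m².
ω_f = L_i / I_f = -141.5 / 154.7 = -0.9150 rad/s.

|ω_f| ≈ 0.915 rad/s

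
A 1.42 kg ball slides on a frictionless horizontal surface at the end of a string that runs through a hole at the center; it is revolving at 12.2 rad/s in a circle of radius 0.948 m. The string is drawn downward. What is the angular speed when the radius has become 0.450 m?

ω₂ ≈ 54.1 rad/s

The constraining force is radial, so m r² ω about the center is conserved.
ω₂ = ω₁ (r₁/r₂)² = (12.2)(0.948/0.450)² = 54.14 rad/s.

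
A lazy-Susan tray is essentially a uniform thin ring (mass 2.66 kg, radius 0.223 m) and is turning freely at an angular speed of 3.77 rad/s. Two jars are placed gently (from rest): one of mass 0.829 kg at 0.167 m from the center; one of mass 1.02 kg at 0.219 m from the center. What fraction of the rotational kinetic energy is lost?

No external torque acts about the center; L_before = L_after.
I_p = (2.66)(0.223)² = 0.1323 kg·m².
Added inertia Σmr² = (0.829)(0.167)² + (1.02)(0.219)² = 0.07204 kg·m²; I_f = 0.1323 + 0.07204 = 0.2043 kg·m².
ω_f = I_p ω_i / I_f = (0.1323)(3.77) / 0.2043 = 2.441 rad/s.
KE_i = ½(0.1323)(3.770 rad/s)² = 0.9400 J; KE_f = ½(0.2043)(2.441)² = 0.6086 J.
Fraction lost = 0.3526.

fraction ≈ 0.353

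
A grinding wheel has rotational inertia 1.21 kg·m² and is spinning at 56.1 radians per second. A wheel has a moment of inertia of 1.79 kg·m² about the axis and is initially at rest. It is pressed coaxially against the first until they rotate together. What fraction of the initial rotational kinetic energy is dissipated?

The coupling torques are internal; angular momentum about the shared axis is conserved.
Taking A's sense as positive: L = (1.210)(56.1) = 67.88 kg·m²·rad/s.
Combined I = 1.210 + 1.790 = 3.000 kg·m².
ω_f = L / I = 67.88 / 3.000 = 22.63 rad/s.
KE_i = ½ΣIω² = 1904 J; KE_f = ½(3.000)(22.63)² = 768.0 J.
Fraction dissipated = (KE_i − KE_f)/KE_i = 0.5967.

fraction ≈ 0.597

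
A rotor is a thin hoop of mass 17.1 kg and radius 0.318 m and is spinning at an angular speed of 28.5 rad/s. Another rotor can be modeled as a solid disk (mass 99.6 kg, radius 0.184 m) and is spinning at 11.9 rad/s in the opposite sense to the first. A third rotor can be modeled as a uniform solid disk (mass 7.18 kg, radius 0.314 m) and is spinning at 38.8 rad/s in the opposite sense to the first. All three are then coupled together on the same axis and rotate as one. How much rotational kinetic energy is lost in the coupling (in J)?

ΔKE lost ≈ 1060 J

The coupling torques are internal; angular momentum about the shared axis is conserved.
Moments of inertia: I_A = (17.1)(0.318)² = 1.729 kg·m²; I_B = ½(99.6)(0.184)² = 1.686 kg·m²; I_C = ½(7.18)(0.314)² = 0.3540 kg·m².
Taking A's sense as positive: L = (1.729)(28.5) − (1.686)(11.9) − (0.3540)(38.8) = 15.49 kg·m²·rad/s.
Combined I = 1.729 + 1.686 + 0.3540 = 3.769 kg·m².
ω_f = L / I = 15.49 / 3.769 = 4.108 rad/s.
KE_i = ½ΣIω² = 1088 J; KE_f = ½(3.769)(4.108)² = 31.81 J.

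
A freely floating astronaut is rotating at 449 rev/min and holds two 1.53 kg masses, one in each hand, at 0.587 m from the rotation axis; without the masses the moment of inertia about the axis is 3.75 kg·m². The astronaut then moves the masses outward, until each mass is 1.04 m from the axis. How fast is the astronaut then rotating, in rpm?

Angular momentum about the spin axis is conserved since the torque about it is zero.
I₁ = 3.75 + 2(1.53)(0.587)² = 4.804 kg·m²; I₂ = 3.75 + 2(1.53)(1.04)² = 7.060 kg·m².
ω₂ = I₁ω₁ / I₂ = (4.804)(449 rpm) / (7.060) = 305.6 rpm.

ω₂ ≈ 306 rpm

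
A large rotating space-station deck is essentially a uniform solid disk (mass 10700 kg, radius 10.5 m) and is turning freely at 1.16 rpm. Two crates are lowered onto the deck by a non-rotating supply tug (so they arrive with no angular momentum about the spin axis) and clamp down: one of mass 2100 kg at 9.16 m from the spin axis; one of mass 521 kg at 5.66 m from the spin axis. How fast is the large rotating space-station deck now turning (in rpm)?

ω_f ≈ 0.874 rpm

The added mass arrives with no angular momentum about the spin axis, and any external torque about the spin axis is negligible, so the system's angular momentum is conserved.
I_p = ½(10700)(10.5)² = 5.898e+05 kg·m².
Added inertia Σmr² = (2100)(9.16)² + (521)(5.66)² = 1.929e+05 kg·m²; I_f = 5.898e+05 + 1.929e+05 = 7.827e+05 kg·m².
ω_f = I_p ω_i / I_f = (5.898e+05)(1.16) / 7.827e+05 = 0.8741 rpm.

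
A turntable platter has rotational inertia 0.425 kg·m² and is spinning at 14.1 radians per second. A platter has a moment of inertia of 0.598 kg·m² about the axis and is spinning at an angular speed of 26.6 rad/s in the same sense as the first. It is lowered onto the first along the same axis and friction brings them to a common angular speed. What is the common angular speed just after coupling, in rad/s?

|ω_f| ≈ 21.4 rad/s

The coupling torques are internal; angular momentum about the shared axis is conserved.
Taking A's sense as positive: L = (0.4250)(14.1) + (0.5980)(26.6) = 21.90 kg·m²·rad/s.
Combined I = 0.4250 + 0.5980 = 1.023 kg·m².
ω_f = L / I = 21.90 / 1.023 = 21.41 rad/s.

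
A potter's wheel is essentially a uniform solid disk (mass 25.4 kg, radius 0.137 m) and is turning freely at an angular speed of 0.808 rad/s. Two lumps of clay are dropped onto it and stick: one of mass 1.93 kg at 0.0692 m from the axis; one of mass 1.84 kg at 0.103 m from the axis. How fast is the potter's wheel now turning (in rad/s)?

ω_f ≈ 0.721 rad/s

No external torque acts about the axis; L_before = L_after.
I_p = ½(25.4)(0.137)² = 0.2384 kg·m².
Added inertia Σmr² = (1.93)(0.0692)² + (1.84)(0.103)² = 0.02876 kg·m²; I_f = 0.2384 + 0.02876 = 0.2671 kg·m².
ω_f = I_p ω_i / I_f = (0.2384)(0.808) / 0.2671 = 0.7210 rad/s.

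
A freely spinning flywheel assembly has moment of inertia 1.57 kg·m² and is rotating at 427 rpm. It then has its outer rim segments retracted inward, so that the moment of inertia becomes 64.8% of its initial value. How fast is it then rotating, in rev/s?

With no external torque about the axis, L is conserved: I₁ω₁ = I₂ω₂.
I₂ = 0.648 × 1.57 = 1.017 kg·m².
ω₂ = I₁ω₁ / I₂ = (1.570)(427 rpm) / (1.017) = 659.0 rpm = 10.98 rev/s.

ω₂ ≈ 11.0 rev/s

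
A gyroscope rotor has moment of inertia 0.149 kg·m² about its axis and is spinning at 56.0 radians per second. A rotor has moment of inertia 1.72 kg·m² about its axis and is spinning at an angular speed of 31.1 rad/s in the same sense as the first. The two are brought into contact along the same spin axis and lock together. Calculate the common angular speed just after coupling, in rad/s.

|ω_f| ≈ 33.1 rad/s

The coupling torques are internal; angular momentum about the shared axis is conserved.
Taking A's sense as positive: L = (0.1490)(56.0) + (1.720)(31.1) = 61.84 kg·m²·rad/s.
Combined I = 0.1490 + 1.720 = 1.869 kg·m².
ω_f = L / I = 61.84 / 1.869 = 33.09 rad/s.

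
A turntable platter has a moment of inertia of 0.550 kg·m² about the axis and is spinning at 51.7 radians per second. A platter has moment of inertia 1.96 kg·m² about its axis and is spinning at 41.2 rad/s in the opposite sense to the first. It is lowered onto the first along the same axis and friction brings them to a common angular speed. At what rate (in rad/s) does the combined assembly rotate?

No external torque acts about the common axis, so total angular momentum is conserved.
Taking A's sense as positive: L = (0.5500)(51.7) − (1.960)(41.2) = -52.32 kg·m²·rad/s.
Combined I = 0.5500 + 1.960 = 2.510 kg·m².
ω_f = L / I = -52.32 / 2.510 = -20.84 rad/s.

|ω_f| ≈ 20.8 rad/s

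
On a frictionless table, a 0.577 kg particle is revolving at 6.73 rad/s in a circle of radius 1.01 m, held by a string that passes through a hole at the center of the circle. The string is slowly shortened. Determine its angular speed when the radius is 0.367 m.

ω₂ ≈ 51.0 rad/s

The constraining force is radial, so m r² ω about the center is conserved.
ω₂ = ω₁ (r₁/r₂)² = (6.73)(1.01/0.367)² = 50.97 rad/s.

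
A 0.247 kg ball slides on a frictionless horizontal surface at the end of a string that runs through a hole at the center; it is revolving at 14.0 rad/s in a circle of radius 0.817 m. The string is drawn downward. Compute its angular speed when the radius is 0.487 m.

ω₂ ≈ 39.4 rad/s

The constraining force is radial, so m r² ω about the center is conserved.
ω₂ = ω₁ (r₁/r₂)² = (14.0)(0.817/0.487)² = 39.40 rad/s.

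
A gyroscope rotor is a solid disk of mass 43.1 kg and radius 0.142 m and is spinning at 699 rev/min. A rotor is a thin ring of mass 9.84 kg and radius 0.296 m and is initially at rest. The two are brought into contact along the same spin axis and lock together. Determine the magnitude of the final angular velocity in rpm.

The coupling torques are internal; angular momentum about the shared axis is conserved.
Moments of inertia: I_A = ½(43.1)(0.142)² = 0.4345 kg·m²; I_B = (9.84)(0.296)² = 0.8621 kg·m².
Taking A's sense as positive: L = (0.4345)(699) = 303.7 kg·m²·rpm.
Combined I = 0.4345 + 0.8621 = 1.297 kg·m².
ω_f = L / I = 303.7 / 1.297 = 234.2 rpm.

|ω_f| ≈ 234 rpm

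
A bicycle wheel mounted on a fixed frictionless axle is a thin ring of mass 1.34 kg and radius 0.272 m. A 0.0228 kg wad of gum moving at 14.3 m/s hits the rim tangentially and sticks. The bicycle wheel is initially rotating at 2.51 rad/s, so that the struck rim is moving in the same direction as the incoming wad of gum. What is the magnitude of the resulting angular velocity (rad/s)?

|ω_f| ≈ 3.35 rad/s

The axle reaction passes through the axle and exerts no torque about it; angular momentum about the axle is conserved through the impact.
I_p = (1.34)(0.272)² = 0.09914 kg·m². Taking the sense of the wad of gum's angular momentum as positive, L_{wad} = m v R = (0.0228)(14.3)(0.272) = 0.08868 kg·m²/s.
L_i = +I_p ω_p + m v R = +(0.09914)(2.51) + 0.08868 = 0.3375 kg·m²/s.
After sticking, I_f = I_p + m R² = 0.09914 + (0.0228)(0.272)² = 0.1008 kg·m².
ω_f = L_i / I_f = 0.3375 / 0.1008 = 3.348 rad/s.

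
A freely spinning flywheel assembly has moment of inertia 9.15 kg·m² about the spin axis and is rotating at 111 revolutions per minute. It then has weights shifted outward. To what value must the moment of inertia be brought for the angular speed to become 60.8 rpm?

Angular momentum about the spin axis is conserved since the torque about it is zero.
I₂ = I₁ω₁ / ω₂ = (9.15)(111) / (60.8) = 16.70 kg·m².

I₂ ≈ 16.7 kg·m²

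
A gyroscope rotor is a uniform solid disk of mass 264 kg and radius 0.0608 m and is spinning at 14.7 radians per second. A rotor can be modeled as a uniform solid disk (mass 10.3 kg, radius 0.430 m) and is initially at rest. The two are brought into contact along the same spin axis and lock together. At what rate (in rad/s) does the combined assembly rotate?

|ω_f| ≈ 4.98 rad/s

The coupling torques are internal; angular momentum about the shared axis is conserved.
Moments of inertia: I_A = ½(264)(0.0608)² = 0.4880 kg·m²; I_B = ½(10.3)(0.430)² = 0.9522 kg·m².
Taking A's sense as positive: L = (0.4880)(14.7) = 7.173 kg·m²·rad/s.
Combined I = 0.4880 + 0.9522 = 1.440 kg·m².
ω_f = L / I = 7.173 / 1.440 = 4.981 rad/s.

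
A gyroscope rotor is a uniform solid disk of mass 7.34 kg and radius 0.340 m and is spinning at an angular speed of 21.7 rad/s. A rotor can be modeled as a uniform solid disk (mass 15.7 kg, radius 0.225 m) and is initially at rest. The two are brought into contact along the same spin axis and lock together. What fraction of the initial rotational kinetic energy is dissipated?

fraction ≈ 0.484

No external torque acts about the common axis, so total angular momentum is conserved.
Moments of inertia: I_A = ½(7.34)(0.340)² = 0.4243 kg·m²; I_B = ½(15.7)(0.225)² = 0.3974 kg·m².
Taking A's sense as positive: L = (0.4243)(21.7) = 9.206 kg·m²·rad/s.
Combined I = 0.4243 + 0.3974 = 0.8217 kg·m².
ω_f = L / I = 9.206 / 0.8217 = 11.20 rad/s.
KE_i = ½ΣIω² = 99.89 J; KE_f = ½(0.8217)(11.20)² = 51.58 J.
Fraction dissipated = (KE_i − KE_f)/KE_i = 0.4837.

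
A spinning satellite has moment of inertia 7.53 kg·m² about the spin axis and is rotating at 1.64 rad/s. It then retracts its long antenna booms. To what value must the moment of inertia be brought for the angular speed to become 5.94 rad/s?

No external torque acts about the spin axis, so angular momentum is conserved.
I₂ = I₁ω₁ / ω₂ = (7.53)(1.64) / (5.94) = 2.079 kg·m².

I₂ ≈ 2.08 kg·m²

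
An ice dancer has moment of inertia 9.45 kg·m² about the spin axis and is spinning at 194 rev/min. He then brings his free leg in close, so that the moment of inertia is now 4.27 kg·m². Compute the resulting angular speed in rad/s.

Angular momentum about the spin axis is conserved since the torque about it is zero.
ω₂ = I₁ω₁ / I₂ = (9.450)(194 rpm) / (4.270) = 429.3 rpm = 44.96 rad/s.

ω₂ ≈ 45.0 rad/s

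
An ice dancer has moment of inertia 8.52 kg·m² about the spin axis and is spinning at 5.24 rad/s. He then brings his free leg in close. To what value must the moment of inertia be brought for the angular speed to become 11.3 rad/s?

No external torque acts about the spin axis, so angular momentum is conserved.
I₂ = I₁ω₁ / ω₂ = (8.52)(5.24) / (11.3) = 3.951 kg·m².

I₂ ≈ 3.95 kg·m²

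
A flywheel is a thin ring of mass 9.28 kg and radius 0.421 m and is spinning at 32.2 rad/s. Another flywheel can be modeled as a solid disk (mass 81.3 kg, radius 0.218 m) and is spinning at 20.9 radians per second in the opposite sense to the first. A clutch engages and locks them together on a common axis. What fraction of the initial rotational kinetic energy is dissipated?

The coupling torques are internal; angular momentum about the shared axis is conserved.
Moments of inertia: I_A = (9.28)(0.421)² = 1.645 kg·m²; I_B = ½(81.3)(0.218)² = 1.932 kg·m².
Taking A's sense as positive: L = (1.645)(32.2) − (1.932)(20.9) = 12.59 kg·m²·rad/s.
Combined I = 1.645 + 1.932 = 3.577 kg·m².
ω_f = L / I = 12.59 / 3.577 = 3.519 rad/s.
KE_i = ½ΣIω² = 1275 J; KE_f = ½(3.577)(3.519)² = 22.15 J.
Fraction dissipated = (KE_i − KE_f)/KE_i = 0.9826.

fraction ≈ 0.983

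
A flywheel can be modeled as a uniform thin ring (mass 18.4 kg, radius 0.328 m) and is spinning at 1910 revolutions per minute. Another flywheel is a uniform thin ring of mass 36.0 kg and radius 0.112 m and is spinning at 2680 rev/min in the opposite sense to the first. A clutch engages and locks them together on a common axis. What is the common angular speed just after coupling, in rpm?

The coupling torques are internal; angular momentum about the shared axis is conserved.
Moments of inertia: I_A = (18.4)(0.328)² = 1.980 kg·m²; I_B = (36.0)(0.112)² = 0.4516 kg·m².
Taking A's sense as positive: L = (1.980)(1910) − (0.4516)(2680) = 2571 kg·m²·rpm.
Combined I = 1.980 + 0.4516 = 2.431 kg·m².
ω_f = L / I = 2571 / 2.431 = 1057 rpm.

|ω_f| ≈ 1060 rpm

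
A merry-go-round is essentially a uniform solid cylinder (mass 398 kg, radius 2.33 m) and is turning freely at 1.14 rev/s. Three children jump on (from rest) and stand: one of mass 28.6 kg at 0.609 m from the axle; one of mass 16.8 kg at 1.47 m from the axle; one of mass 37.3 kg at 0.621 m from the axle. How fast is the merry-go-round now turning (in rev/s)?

ω_f ≈ 1.08 rev/s

No external torque acts about the axle; L_before = L_after.
I_p = ½(398)(2.33)² = 1080 kg·m².
Added inertia Σmr² = (28.6)(0.609)² + (16.8)(1.47)² + (37.3)(0.621)² = 61.29 kg·m²; I_f = 1080 + 61.29 = 1142 kg·m².
ω_f = I_p ω_i / I_f = (1080)(1.14) / 1142 = 1.079 rev/s.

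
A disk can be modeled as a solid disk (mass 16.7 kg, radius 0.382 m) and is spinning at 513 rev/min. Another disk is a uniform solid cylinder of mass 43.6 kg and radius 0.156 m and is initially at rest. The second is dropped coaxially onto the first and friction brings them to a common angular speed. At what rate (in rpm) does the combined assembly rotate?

No external torque acts about the common axis, so total angular momentum is conserved.
Moments of inertia: I_A = ½(16.7)(0.382)² = 1.218 kg·m²; I_B = ½(43.6)(0.156)² = 0.5305 kg·m².
Taking A's sense as positive: L = (1.218)(513) = 625.1 kg·m²·rpm.
Combined I = 1.218 + 0.5305 = 1.749 kg·m².
ω_f = L / I = 625.1 / 1.749 = 357.4 rpm.

|ω_f| ≈ 357 rpm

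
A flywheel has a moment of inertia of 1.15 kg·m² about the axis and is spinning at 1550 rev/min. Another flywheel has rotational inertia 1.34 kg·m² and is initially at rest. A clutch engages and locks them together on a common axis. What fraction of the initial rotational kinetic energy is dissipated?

No external torque acts about the common axis, so total angular momentum is conserved.
Taking A's sense as positive: L = (1.150)(1550) = 1782 kg·m²·rpm.
Combined I = 1.150 + 1.340 = 2.490 kg·m².
ω_f = L / I = 1782 / 2.490 = 715.9 rpm.
KE_i = ½ΣIω² = 15150 J; KE_f = ½(2.490)(74.97)² = 6997 J.
Fraction dissipated = (KE_i − KE_f)/KE_i = 0.5382.

fraction ≈ 0.538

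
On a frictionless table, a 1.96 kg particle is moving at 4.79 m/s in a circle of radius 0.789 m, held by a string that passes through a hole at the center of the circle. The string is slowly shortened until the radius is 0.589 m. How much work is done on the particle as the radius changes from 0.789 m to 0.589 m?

W ≈ 17.9 J

Central (radial) force ⇒ zero torque about the center ⇒ m v r is constant.
v₂ = v₁ r₁ / r₂ = (4.79)(0.789) / (0.589) = 6.416 m/s.
W = ΔKE = ½m(v₂² − v₁²) = 17.86 J.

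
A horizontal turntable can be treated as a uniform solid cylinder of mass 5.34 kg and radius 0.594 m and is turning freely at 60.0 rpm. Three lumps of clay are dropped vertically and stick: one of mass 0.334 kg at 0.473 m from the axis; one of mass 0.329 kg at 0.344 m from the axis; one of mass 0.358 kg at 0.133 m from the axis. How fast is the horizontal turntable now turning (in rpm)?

ω_f ≈ 53.2 rpm

No external torque acts about the axis; L_before = L_after.
I_p = ½(5.34)(0.594)² = 0.9421 kg·m².
Added inertia Σmr² = (0.334)(0.473)² + (0.329)(0.344)² + (0.358)(0.133)² = 0.1200 kg·m²; I_f = 0.9421 + 0.1200 = 1.062 kg·m².
ω_f = I_p ω_i / I_f = (0.9421)(60.0) / 1.062 = 53.22 rpm.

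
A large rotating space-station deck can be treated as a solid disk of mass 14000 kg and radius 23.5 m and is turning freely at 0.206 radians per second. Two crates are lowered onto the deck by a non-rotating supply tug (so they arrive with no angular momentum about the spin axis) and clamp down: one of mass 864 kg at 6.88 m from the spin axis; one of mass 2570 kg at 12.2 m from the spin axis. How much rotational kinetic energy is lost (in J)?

The added mass arrives with no angular momentum about the spin axis, and any external torque about the spin axis is negligible, so the system's angular momentum is conserved.
I_p = ½(14000)(23.5)² = 3.866e+06 kg·m².
Added inertia Σmr² = (864)(6.88)² + (2570)(12.2)² = 4.234e+05 kg·m²; I_f = 3.866e+06 + 4.234e+05 = 4.289e+06 kg·m².
ω_f = I_p ω_i / I_f = (3.866e+06)(0.206) / 4.289e+06 = 0.1857 rad/s.
KE_i = ½(3.866e+06)(0.2060 rad/s)² = 82020 J; KE_f = ½(4.289e+06)(0.1857)² = 73930 J.

energy lost ≈ 8100 J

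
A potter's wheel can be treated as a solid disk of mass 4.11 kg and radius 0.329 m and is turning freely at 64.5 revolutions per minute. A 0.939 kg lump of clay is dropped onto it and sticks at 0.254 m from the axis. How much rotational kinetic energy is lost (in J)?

energy lost ≈ 1.09 J

No external torque acts about the axis; L_before = L_after.
I_p = ½(4.11)(0.329)² = 0.2224 kg·m².
Added inertia Σmr² = (0.939)(0.254)² = 0.06058 kg·m²; I_f = 0.2224 + 0.06058 = 0.2830 kg·m².
ω_f = I_p ω_i / I_f = (0.2224)(64.5) / 0.2830 = 50.69 rpm.
KE_i = ½(0.2224)(6.754 rad/s)² = 5.074 J; KE_f = ½(0.2830)(5.309)² = 3.988 J.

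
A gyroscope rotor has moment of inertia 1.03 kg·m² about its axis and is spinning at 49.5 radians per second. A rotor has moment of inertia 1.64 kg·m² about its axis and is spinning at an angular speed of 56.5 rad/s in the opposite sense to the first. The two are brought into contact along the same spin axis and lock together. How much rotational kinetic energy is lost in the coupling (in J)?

ΔKE lost ≈ 3550 J

No external torque acts about the common axis, so total angular momentum is conserved.
Taking A's sense as positive: L = (1.030)(49.5) − (1.640)(56.5) = -41.67 kg·m²·rad/s.
Combined I = 1.030 + 1.640 = 2.670 kg·m².
ω_f = L / I = -41.67 / 2.670 = -15.61 rad/s.
KE_i = ½ΣIω² = 3880 J; KE_f = ½(2.670)(15.61)² = 325.2 J.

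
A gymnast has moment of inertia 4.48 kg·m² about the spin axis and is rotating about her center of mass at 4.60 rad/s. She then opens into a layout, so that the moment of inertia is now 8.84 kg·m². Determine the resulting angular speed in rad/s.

ω₂ ≈ 2.33 rad/s

Angular momentum about the spin axis is conserved since the torque about it is zero.
ω₂ = I₁ω₁ / I₂ = (4.480)(4.60 rad/s) / (8.840) = 2.331 rad/s.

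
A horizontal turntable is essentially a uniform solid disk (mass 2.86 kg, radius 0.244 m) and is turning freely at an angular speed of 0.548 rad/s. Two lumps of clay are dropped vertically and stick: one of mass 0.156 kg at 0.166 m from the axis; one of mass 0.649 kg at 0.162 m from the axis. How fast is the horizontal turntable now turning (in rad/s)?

No external torque acts about the axis; L_before = L_after.
I_p = ½(2.86)(0.244)² = 0.08514 kg·m².
Added inertia Σmr² = (0.156)(0.166)² + (0.649)(0.162)² = 0.02133 kg·m²; I_f = 0.08514 + 0.02133 = 0.1065 kg·m².
ω_f = I_p ω_i / I_f = (0.08514)(0.548) / 0.1065 = 0.4382 rad/s.

ω_f ≈ 0.438 rad/s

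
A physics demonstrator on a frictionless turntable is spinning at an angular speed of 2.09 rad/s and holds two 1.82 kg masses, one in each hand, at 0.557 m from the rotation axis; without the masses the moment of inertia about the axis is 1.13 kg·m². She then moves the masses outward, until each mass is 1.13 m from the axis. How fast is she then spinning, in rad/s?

ω₂ ≈ 0.817 rad/s

Angular momentum about the spin axis is conserved since the torque about it is zero.
I₁ = 1.13 + 2(1.82)(0.557)² = 2.259 kg·m²; I₂ = 1.13 + 2(1.82)(1.13)² = 5.778 kg·m².
ω₂ = I₁ω₁ / I₂ = (2.259)(2.09 rad/s) / (5.778) = 0.8172 rad/s.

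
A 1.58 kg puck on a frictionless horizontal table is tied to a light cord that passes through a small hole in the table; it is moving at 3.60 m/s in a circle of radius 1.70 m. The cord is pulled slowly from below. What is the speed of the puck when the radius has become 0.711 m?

The only horizontal force on the mass is along the cord (radial), so it exerts no torque about the hole and angular momentum m v r is conserved.
v₂ = v₁ r₁ / r₂ = (3.60)(1.70) / (0.711) = 8.608 m/s.

v₂ ≈ 8.61 m/s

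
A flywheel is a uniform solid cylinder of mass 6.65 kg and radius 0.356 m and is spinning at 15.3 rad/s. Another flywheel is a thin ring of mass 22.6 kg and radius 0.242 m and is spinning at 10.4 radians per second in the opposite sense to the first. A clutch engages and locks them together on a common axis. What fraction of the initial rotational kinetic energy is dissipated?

fraction ≈ 0.873

No external torque acts about the common axis, so total angular momentum is conserved.
Moments of inertia: I_A = ½(6.65)(0.356)² = 0.4214 kg·m²; I_B = (22.6)(0.242)² = 1.324 kg·m².
Taking A's sense as positive: L = (0.4214)(15.3) − (1.324)(10.4) = -7.318 kg·m²·rad/s.
Combined I = 0.4214 + 1.324 = 1.745 kg·m².
ω_f = L / I = -7.318 / 1.745 = -4.194 rad/s.
KE_i = ½ΣIω² = 120.9 J; KE_f = ½(1.745)(4.194)² = 15.34 J.
Fraction dissipated = (KE_i − KE_f)/KE_i = 0.8731.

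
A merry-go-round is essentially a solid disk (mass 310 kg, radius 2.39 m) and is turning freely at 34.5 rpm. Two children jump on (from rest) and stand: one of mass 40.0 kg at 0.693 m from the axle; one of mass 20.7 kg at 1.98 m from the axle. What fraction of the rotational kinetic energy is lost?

fraction ≈ 0.102

The added mass arrives with no angular momentum about the axle, and any external torque about the axle is negligible, so the system's angular momentum is conserved.
I_p = ½(310)(2.39)² = 885.4 kg·m².
Added inertia Σmr² = (40.0)(0.693)² + (20.7)(1.98)² = 100.4 kg·m²; I_f = 885.4 + 100.4 = 985.7 kg·m².
ω_f = I_p ω_i / I_f = (885.4)(34.5) / 985.7 = 30.99 rpm.
KE_i = ½(885.4)(3.613 rad/s)² = 5778 J; KE_f = ½(985.7)(3.245)² = 5190 J.
Fraction lost = 0.1018.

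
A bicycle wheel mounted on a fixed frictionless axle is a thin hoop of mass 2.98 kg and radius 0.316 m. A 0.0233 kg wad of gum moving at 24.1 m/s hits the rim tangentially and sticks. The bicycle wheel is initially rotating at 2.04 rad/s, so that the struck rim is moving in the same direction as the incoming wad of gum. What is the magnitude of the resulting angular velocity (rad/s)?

|ω_f| ≈ 2.62 rad/s

About the axle the impulsive forces during the collision are internal, so angular momentum about that axis is conserved.
I_p = (2.98)(0.316)² = 0.2976 kg·m². Taking the sense of the wad of gum's angular momentum as positive, L_{wad} = m v R = (0.0233)(24.1)(0.316) = 0.1774 kg·m²/s.
L_i = +I_p ω_p + m v R = +(0.2976)(2.04) + 0.1774 = 0.7845 kg·m²/s.
After sticking, I_f = I_p + m R² = 0.2976 + (0.0233)(0.316)² = 0.2999 kg·m².
ω_f = L_i / I_f = 0.7845 / 0.2999 = 2.616 rad/s.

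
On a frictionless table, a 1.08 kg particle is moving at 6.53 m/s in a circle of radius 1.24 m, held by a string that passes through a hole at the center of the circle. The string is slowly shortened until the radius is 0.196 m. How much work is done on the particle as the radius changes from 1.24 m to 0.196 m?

Central (radial) force ⇒ zero torque about the center ⇒ m v r is constant.
v₂ = v₁ r₁ / r₂ = (6.53)(1.24) / (0.196) = 41.31 m/s.
W = ΔKE = ½m(v₂² − v₁²) = 898.6 J.

W ≈ 899 J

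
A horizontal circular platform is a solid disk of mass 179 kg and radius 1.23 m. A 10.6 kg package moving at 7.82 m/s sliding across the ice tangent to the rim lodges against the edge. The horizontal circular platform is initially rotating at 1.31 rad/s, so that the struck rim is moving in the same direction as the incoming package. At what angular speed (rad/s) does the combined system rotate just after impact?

About the central axle the impulsive forces during the collision are internal, so angular momentum about that axis is conserved.
I_p = ½(179)(1.23)² = 135.4 kg·m². Taking the sense of the package's angular momentum as positive, L_{package} = m v R = (10.6)(7.82)(1.23) = 102.0 kg·m²/s.
L_i = +I_p ω_p + m v R = +(135.4)(1.31) + 102.0 = 279.3 kg·m²/s.
After sticking, I_f = I_p + m R² = 135.4 + (10.6)(1.23)² = 151.4 kg·m².
ω_f = L_i / I_f = 279.3 / 151.4 = 1.845 rad/s.

|ω_f| ≈ 1.84 rad/s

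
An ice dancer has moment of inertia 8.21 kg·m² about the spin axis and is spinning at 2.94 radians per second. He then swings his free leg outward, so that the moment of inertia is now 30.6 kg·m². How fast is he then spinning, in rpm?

With no external torque about the axis, L is conserved: I₁ω₁ = I₂ω₂.
ω₂ = I₁ω₁ / I₂ = (8.210)(2.94 rad/s) / (30.60) = 0.7888 rad/s = 7.533 rpm.

ω₂ ≈ 7.53 rpm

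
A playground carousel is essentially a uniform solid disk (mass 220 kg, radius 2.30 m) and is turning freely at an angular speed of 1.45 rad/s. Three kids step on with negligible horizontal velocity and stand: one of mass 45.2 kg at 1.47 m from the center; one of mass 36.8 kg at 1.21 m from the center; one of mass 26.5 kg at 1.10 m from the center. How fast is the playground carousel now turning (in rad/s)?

ω_f ≈ 1.10 rad/s

The added mass arrives with no angular momentum about the center, and any external torque about the center is negligible, so the system's angular momentum is conserved.
I_p = ½(220)(2.30)² = 581.9 kg·m².
Added inertia Σmr² = (45.2)(1.47)² + (36.8)(1.21)² + (26.5)(1.10)² = 183.6 kg·m²; I_f = 581.9 + 183.6 = 765.5 kg·m².
ω_f = I_p ω_i / I_f = (581.9)(1.45) / 765.5 = 1.102 rad/s.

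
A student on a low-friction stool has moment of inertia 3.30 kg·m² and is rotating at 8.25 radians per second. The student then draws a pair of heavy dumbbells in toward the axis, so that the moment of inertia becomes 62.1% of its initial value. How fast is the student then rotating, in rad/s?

Angular momentum about the spin axis is conserved since the torque about it is zero.
I₂ = 0.621 × 3.30 = 2.049 kg·m².
ω₂ = I₁ω₁ / I₂ = (3.300)(8.25 rad/s) / (2.049) = 13.29 rad/s.

ω₂ ≈ 13.3 rad/s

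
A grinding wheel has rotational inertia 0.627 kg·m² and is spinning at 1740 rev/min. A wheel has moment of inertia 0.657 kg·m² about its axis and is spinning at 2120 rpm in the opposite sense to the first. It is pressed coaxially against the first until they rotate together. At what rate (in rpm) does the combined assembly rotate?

|ω_f| ≈ 235 rpm

No external torque acts about the common axis, so total angular momentum is conserved.
Taking A's sense as positive: L = (0.6270)(1740) − (0.6570)(2120) = -301.9 kg·m²·rpm.
Combined I = 0.6270 + 0.6570 = 1.284 kg·m².
ω_f = L / I = -301.9 / 1.284 = -235.1 rpm.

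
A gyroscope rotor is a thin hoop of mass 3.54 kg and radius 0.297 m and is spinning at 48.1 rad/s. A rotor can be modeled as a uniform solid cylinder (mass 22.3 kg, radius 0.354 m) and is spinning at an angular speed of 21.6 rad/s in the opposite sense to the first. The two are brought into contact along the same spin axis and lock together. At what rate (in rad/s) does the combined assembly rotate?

The coupling torques are internal; angular momentum about the shared axis is conserved.
Moments of inertia: I_A = (3.54)(0.297)² = 0.3123 kg·m²; I_B = ½(22.3)(0.354)² = 1.397 kg·m².
Taking A's sense as positive: L = (0.3123)(48.1) − (1.397)(21.6) = -15.16 kg·m²·rad/s.
Combined I = 0.3123 + 1.397 = 1.710 kg·m².
ω_f = L / I = -15.16 / 1.710 = -8.869 rad/s.

|ω_f| ≈ 8.87 rad/s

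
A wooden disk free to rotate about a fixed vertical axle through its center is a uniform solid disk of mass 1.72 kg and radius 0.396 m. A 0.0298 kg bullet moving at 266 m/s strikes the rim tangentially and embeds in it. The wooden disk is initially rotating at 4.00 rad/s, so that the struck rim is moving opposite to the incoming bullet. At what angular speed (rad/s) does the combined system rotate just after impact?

|ω_f| ≈ 18.6 rad/s

The axle reaction passes through the axle and exerts no torque about it; angular momentum about the axle is conserved through the impact.
I_p = ½(1.72)(0.396)² = 0.1349 kg·m². Taking the sense of the bullet's angular momentum as positive, L_{bullet} = m v R = (0.0298)(266)(0.396) = 3.139 kg·m²/s.
L_i = −I_p ω_p + m v R = −(0.1349)(4.00) + 3.139 = 2.600 kg·m²/s.
After sticking, I_f = I_p + m R² = 0.1349 + (0.0298)(0.396)² = 0.1395 kg·m².
ω_f = L_i / I_f = 2.600 / 0.1395 = 18.63 rad/s.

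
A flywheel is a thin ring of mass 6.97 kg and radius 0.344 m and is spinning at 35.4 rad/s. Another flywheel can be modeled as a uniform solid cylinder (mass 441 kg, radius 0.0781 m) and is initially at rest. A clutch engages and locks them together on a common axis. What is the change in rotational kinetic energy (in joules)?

ΔKE ≈ -320 J

The coupling torques are internal; angular momentum about the shared axis is conserved.
Moments of inertia: I_A = (6.97)(0.344)² = 0.8248 kg·m²; I_B = ½(441)(0.0781)² = 1.345 kg·m².
Taking A's sense as positive: L = (0.8248)(35.4) = 29.20 kg·m²·rad/s.
Combined I = 0.8248 + 1.345 = 2.170 kg·m².
ω_f = L / I = 29.20 / 2.170 = 13.46 rad/s.
KE_i = ½ΣIω² = 516.8 J; KE_f = ½(2.170)(13.46)² = 196.5 J.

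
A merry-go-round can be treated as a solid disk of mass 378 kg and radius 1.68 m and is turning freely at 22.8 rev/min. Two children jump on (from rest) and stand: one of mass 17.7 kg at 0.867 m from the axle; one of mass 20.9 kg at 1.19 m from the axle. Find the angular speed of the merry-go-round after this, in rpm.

The added mass arrives with no angular momentum about the axle, and any external torque about the axle is negligible, so the system's angular momentum is conserved.
I_p = ½(378)(1.68)² = 533.4 kg·m².
Added inertia Σmr² = (17.7)(0.867)² + (20.9)(1.19)² = 42.90 kg·m²; I_f = 533.4 + 42.90 = 576.3 kg·m².
ω_f = I_p ω_i / I_f = (533.4)(22.8) / 576.3 = 21.10 rpm.

ω_f ≈ 21.1 rpm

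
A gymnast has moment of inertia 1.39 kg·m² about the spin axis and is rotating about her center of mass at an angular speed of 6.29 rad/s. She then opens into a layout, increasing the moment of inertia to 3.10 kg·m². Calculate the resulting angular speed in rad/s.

Angular momentum about the spin axis is conserved since the torque about it is zero.
ω₂ = I₁ω₁ / I₂ = (1.390)(6.29 rad/s) / (3.100) = 2.820 rad/s.

ω₂ ≈ 2.82 rad/s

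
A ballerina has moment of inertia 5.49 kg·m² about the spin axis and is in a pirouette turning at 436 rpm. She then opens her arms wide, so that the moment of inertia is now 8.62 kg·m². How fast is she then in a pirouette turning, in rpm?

ω₂ ≈ 278 rpm

With no external torque about the axis, L is conserved: I₁ω₁ = I₂ω₂.
ω₂ = I₁ω₁ / I₂ = (5.490)(436 rpm) / (8.620) = 277.7 rpm.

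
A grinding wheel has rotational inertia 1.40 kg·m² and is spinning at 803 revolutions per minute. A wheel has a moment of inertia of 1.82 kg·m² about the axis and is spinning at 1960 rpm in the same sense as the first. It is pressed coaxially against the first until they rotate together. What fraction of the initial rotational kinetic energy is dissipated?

No external torque acts about the common axis, so total angular momentum is conserved.
Taking A's sense as positive: L = (1.400)(803) + (1.820)(1960) = 4691 kg·m²·rpm.
Combined I = 1.400 + 1.820 = 3.220 kg·m².
ω_f = L / I = 4691 / 3.220 = 1457 rpm.
KE_i = ½ΣIω² = 43290 J; KE_f = ½(3.220)(152.6)² = 37480 J.
Fraction dissipated = (KE_i − KE_f)/KE_i = 0.1342.

fraction ≈ 0.134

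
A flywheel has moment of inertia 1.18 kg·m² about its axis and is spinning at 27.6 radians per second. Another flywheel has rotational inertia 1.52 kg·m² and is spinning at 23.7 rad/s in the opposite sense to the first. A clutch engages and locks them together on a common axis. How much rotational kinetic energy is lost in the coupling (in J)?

ΔKE lost ≈ 874 J

No external torque acts about the common axis, so total angular momentum is conserved.
Taking A's sense as positive: L = (1.180)(27.6) − (1.520)(23.7) = -3.456 kg·m²·rad/s.
Combined I = 1.180 + 1.520 = 2.700 kg·m².
ω_f = L / I = -3.456 / 2.700 = -1.280 rad/s.
KE_i = ½ΣIω² = 876.3 J; KE_f = ½(2.700)(1.280)² = 2.212 J.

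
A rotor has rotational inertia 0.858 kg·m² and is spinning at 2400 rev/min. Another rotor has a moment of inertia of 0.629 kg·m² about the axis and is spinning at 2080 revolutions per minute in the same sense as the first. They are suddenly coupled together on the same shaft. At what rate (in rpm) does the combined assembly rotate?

The coupling torques are internal; angular momentum about the shared axis is conserved.
Taking A's sense as positive: L = (0.8580)(2400) + (0.6290)(2080) = 3368 kg·m²·rpm.
Combined I = 0.8580 + 0.6290 = 1.487 kg·m².
ω_f = L / I = 3368 / 1.487 = 2265 rpm.

|ω_f| ≈ 2260 rpm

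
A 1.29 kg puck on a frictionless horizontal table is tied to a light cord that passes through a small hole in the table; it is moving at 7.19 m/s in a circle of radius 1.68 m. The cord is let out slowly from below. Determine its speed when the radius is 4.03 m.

Central (radial) force ⇒ zero torque about the center ⇒ m v r is constant.
v₂ = v₁ r₁ / r₂ = (7.19)(1.68) / (4.03) = 2.997 m/s.

v₂ ≈ 3.00 m/s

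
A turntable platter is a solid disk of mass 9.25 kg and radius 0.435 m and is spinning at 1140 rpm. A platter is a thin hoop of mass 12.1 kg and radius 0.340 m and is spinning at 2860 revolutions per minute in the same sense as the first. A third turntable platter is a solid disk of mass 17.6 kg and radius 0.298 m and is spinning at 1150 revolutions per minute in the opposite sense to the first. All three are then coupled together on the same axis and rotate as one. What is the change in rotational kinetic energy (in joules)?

No external torque acts about the common axis, so total angular momentum is conserved.
Moments of inertia: I_A = ½(9.25)(0.435)² = 0.8752 kg·m²; I_B = (12.1)(0.340)² = 1.399 kg·m²; I_C = ½(17.6)(0.298)² = 0.7815 kg·m².
Taking A's sense as positive: L = (0.8752)(1140) + (1.399)(2860) − (0.7815)(1150) = 4099 kg·m²·rpm.
Combined I = 0.8752 + 1.399 + 0.7815 = 3.055 kg·m².
ω_f = L / I = 4099 / 3.055 = 1342 rpm.
KE_i = ½ΣIω² = 74640 J; KE_f = ½(3.055)(140.5)² = 30160 J.

ΔKE ≈ -44500 J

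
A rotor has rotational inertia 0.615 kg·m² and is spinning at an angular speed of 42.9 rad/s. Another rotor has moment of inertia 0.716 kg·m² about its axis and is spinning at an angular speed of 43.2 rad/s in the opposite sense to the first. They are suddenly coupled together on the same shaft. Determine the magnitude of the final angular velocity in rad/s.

The coupling torques are internal; angular momentum about the shared axis is conserved.
Taking A's sense as positive: L = (0.6150)(42.9) − (0.7160)(43.2) = -4.548 kg·m²·rad/s.
Combined I = 0.6150 + 0.7160 = 1.331 kg·m².
ω_f = L / I = -4.548 / 1.331 = -3.417 rad/s.

|ω_f| ≈ 3.42 rad/s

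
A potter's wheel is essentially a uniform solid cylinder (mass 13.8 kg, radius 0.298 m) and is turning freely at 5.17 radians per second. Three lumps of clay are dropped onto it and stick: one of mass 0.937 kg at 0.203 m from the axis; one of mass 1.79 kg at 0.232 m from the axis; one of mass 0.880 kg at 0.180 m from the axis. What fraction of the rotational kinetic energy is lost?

fraction ≈ 0.211

No external torque acts about the axis; L_before = L_after.
I_p = ½(13.8)(0.298)² = 0.6127 kg·m².
Added inertia Σmr² = (0.937)(0.203)² + (1.79)(0.232)² + (0.880)(0.180)² = 0.1635 kg·m²; I_f = 0.6127 + 0.1635 = 0.7762 kg·m².
ω_f = I_p ω_i / I_f = (0.6127)(5.17) / 0.7762 = 4.081 rad/s.
KE_i = ½(0.6127)(5.170 rad/s)² = 8.189 J; KE_f = ½(0.7762)(4.081)² = 6.464 J.
Fraction lost = 0.2106.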